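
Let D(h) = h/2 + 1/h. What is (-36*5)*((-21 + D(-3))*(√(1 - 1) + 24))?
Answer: 98640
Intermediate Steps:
D(h) = 1/h + h/2 (D(h) = h*(½) + 1/h = h/2 + 1/h = 1/h + h/2)
(-36*5)*((-21 + D(-3))*(√(1 - 1) + 24)) = (-36*5)*((-21 + (1/(-3) + (½)*(-3)))*(√(1 - 1) + 24)) = -180*(-21 + (-⅓ - 3/2))*(√0 + 24) = -180*(-21 - 11/6)*(0 + 24) = -(-4110)*24 = -180*(-548) = 98640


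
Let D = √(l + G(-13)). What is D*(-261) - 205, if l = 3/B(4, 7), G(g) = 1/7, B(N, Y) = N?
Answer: -205 - 1305*√7/14 ≈ -451.62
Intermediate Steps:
G(g) = ⅐
l = ¾ (l = 3/4 = 3*(¼) = ¾ ≈ 0.75000)
D = 5*√7/14 (D = √(¾ + ⅐) = √(25/28) = 5*√7/14 ≈ 0.94491)
D*(-261) - 205 = (5*√7/14)*(-261) - 205 = -1305*√7/14 - 205 = -205 - 1305*√7/14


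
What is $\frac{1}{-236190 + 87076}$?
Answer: $- \frac{1}{149114} \approx -6.7063 \cdot 10^{-6}$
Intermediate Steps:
$\frac{1}{-236190 + 87076} = \frac{1}{-149114} = - \frac{1}{149114}$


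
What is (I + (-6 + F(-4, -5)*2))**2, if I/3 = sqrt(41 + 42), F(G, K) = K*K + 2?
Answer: 3051 + 288*sqrt(83) ≈ 5674.8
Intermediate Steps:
F(G, K) = 2 + K**2 (F(G, K) = K**2 + 2 = 2 + K**2)
I = 3*sqrt(83) (I = 3*sqrt(41 + 42) = 3*sqrt(83) ≈ 27.331)
(I + (-6 + F(-4, -5)*2))**2 = (3*sqrt(83) + (-6 + (2 + (-5)**2)*2))**2 = (3*sqrt(83) + (-6 + (2 + 25)*2))**2 = (3*sqrt(83) + (-6 + 27*2))**2 = (3*sqrt(83) + (-6 + 54))**2 = (3*sqrt(83) + 48)**2 = (48 + 3*sqrt(83))**2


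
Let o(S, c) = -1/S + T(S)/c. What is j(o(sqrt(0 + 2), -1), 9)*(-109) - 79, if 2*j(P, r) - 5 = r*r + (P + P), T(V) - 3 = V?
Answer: -4439 + 327*sqrt(2)/2 ≈ -4207.8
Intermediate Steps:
T(V) = 3 + V
o(S, c) = -1/S + (3 + S)/c
j(P, r) = 5/2 + P + r**2/2 (j(P, r) = 5/2 + (r*r + (P + P))/2 = 5/2 + (r**2 + 2*P)/2 = 5/2 + (P + r**2/2) = 5/2 + P + r**2/2)
j(o(sqrt(0 + 2), -1), 9)*(-109) - 79 = (5/2 + (-1*(-1) + sqrt(0 + 2)*(3 + sqrt(0 + 2)))/(sqrt(0 + 2)*(-1)) + (1/2)*9**2)*(-109) - 79 = (5/2 - 1*(1 + sqrt(2)*(3 + sqrt(2)))/sqrt(2) + (1/2)*81)*(-109) - 79 = (5/2 + (sqrt(2)/2)*(-1)*(1 + sqrt(2)*(3 + sqrt(2))) + 81/2)*(-109) - 79 = (5/2 - sqrt(2)*(1 + sqrt(2)*(3 + sqrt(2)))/2 + 81/2)*(-109) - 79 = (43 - sqrt(2)*(1 + sqrt(2)*(3 + sqrt(2)))/2)*(-109) - 79 = (-4687 + 109*sqrt(2)*(1 + sqrt(2)*(3 + sqrt(2)))/2) - 79 = -4766 + 109*sqrt(2)*(1 + sqrt(2)*(3 + sqrt(2)))/2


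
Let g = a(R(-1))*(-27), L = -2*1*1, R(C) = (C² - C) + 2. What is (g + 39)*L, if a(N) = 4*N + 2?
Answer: 894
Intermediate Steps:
R(C) = 2 + C² - C
a(N) = 2 + 4*N
L = -2 (L = -2*1 = -2)
g = -486 (g = (2 + 4*(2 + (-1)² - 1*(-1)))*(-27) = (2 + 4*(2 + 1 + 1))*(-27) = (2 + 4*4)*(-27) = (2 + 16)*(-27) = 18*(-27) = -486)
(g + 39)*L = (-486 + 39)*(-2) = -447*(-2) = 894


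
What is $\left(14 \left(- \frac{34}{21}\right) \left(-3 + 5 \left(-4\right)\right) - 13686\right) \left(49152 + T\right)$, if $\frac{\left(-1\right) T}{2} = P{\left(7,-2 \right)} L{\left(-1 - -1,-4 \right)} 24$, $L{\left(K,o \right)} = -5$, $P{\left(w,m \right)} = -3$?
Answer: $-637591136$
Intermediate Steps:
$T = -720$ ($T = - 2 \left(-3\right) \left(-5\right) 24 = - 2 \cdot 15 \cdot 24 = \left(-2\right) 360 = -720$)
$\left(14 \left(- \frac{34}{21}\right) \left(-3 + 5 \left(-4\right)\right) - 13686\right) \left(49152 + T\right) = \left(14 \left(- \frac{34}{21}\right) \left(-3 + 5 \left(-4\right)\right) - 13686\right) \left(49152 - 720\right) = \left(14 \left(\left(-34\right) \frac{1}{21}\right) \left(-3 - 20\right) - 13686\right) 48432 = \left(14 \left(- \frac{34}{21}\right) \left(-23\right) - 13686\right) 48432 = \left(\left(- \frac{68}{3}\right) \left(-23\right) - 13686\right) 48432 = \left(\frac{1564}{3} - 13686\right) 48432 = \left(- \frac{39494}{3}\right) 48432 = -637591136$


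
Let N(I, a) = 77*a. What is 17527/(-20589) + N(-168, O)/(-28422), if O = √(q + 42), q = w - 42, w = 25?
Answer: -168693053/195060186 ≈ -0.86483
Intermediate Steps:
q = -17 (q = 25 - 42 = -17)
O = 5 (O = √(-17 + 42) = √25 = 5)
17527/(-20589) + N(-168, O)/(-28422) = 17527/(-20589) + (77*5)/(-28422) = 17527*(-1/20589) + 385*(-1/28422) = -17527/20589 - 385/28422 = -168693053/195060186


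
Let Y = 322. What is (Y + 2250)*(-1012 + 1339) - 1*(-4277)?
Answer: 845321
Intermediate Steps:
(Y + 2250)*(-1012 + 1339) - 1*(-4277) = (322 + 2250)*(-1012 + 1339) - 1*(-4277) = 2572*327 + 4277 = 841044 + 4277 = 845321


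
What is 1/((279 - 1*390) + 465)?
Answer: 1/354 ≈ 0.0028249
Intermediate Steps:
1/((279 - 1*390) + 465) = 1/((279 - 390) + 465) = 1/(-111 + 465) = 1/354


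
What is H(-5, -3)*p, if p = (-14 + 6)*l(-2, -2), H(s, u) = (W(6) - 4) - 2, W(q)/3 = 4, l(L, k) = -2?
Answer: 96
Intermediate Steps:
W(q) = 12 (W(q) = 3*4 = 12)
H(s, u) = 6 (H(s, u) = (12 - 4) - 2 = 8 - 2 = 6)
p = 16 (p = (-14 + 6)*(-2) = -8*(-2) = 16)
H(-5, -3)*p = 6*16 = 96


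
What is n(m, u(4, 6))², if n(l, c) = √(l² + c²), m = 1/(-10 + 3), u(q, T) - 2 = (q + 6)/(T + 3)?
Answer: 38497/3969 ≈ 9.6994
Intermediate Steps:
u(q, T) = 2 + (6 + q)/(3 + T) (u(q, T) = 2 + (q + 6)/(T + 3) = 2 + (6 + q)/(3 + T))
m = -⅐ (m = 1/(-7) = -⅐ ≈ -0.14286)
n(l, c) = √(c² + l²)
n(m, u(4, 6))² = (√(((12 + 4 + 2*6)/(3 + 6))² + (-⅐)²))² = (√(((12 + 4 + 12)/9)² + 1/49))² = (√(((⅑)*28)² + 1/49))² = (√((28/9)² + 1/49))² = (√(784/81 + 1/49))² = (√(38497/3969))² = (√38497/63)² = 38497/3969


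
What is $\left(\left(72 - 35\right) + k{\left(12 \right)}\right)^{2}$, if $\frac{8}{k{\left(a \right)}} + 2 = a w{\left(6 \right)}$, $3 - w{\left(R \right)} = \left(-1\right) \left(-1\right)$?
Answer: $\frac{168921}{121} \approx 1396.0$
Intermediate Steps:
$w{\left(R \right)} = 2$ ($w{\left(R \right)} = 3 - \left(-1\right) \left(-1\right) = 3 - 1 = 2$)
$k{\left(a \right)} = \frac{8}{-2 + 2 a}$ ($k{\left(a \right)} = \frac{8}{-2 + a 2} = \frac{8}{-2 + 2 a}$)
$\left(\left(72 - 35\right) + k{\left(12 \right)}\right)^{2} = \left(\left(72 - 35\right) + \frac{4}{-1 + 12}\right)^{2} = \left(37 + \frac{4}{11}\right)^{2} = \left(\frac{411}{11}\right)^{2} = \frac{168921}{121}$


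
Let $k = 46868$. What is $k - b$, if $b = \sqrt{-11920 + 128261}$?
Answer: $46868 - \sqrt{116341} \approx 46527.0$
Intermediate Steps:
$b = \sqrt{116341} \approx 341.09$
$k - b = 46868 - \sqrt{116341}$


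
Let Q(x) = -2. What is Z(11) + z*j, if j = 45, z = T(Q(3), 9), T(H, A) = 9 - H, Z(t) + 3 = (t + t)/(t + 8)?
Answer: 9370/19 ≈ 493.16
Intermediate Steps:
Z(t) = -3 + 2*t/(8 + t) (Z(t) = -3 + (t + t)/(t + 8) = -3 + (2*t)/(8 + t) = -3 + 2*t/(8 + t))
z = 11 (z = 9 - 1*(-2) = 9 + 2 = 11)
Z(11) + z*j = (-24 - 1*11)/(8 + 11) + 11*45 = (-24 - 11)/19 + 495 = (1/19)*(-35) + 495 = -35/19 + 495 = 9370/19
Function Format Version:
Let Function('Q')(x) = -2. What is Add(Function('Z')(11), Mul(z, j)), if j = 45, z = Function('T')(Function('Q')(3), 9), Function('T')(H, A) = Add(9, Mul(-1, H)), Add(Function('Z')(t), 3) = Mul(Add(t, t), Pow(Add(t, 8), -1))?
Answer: Rational(9370, 19) ≈ 493.16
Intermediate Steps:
Function('Z')(t) = Add(-3, Mul(2, t, Pow(Add(8, t), -1))) (Function('Z')(t) = Add(-3, Mul(Add(t, t), Pow(Add(t, 8), -1))) = Add(-3, Mul(Mul(2, t), Pow(Add(8, t), -1))) = Add(-3, Mul(2, t, Pow(Add(8, t), -1))))
z = 11 (z = Add(9, Mul(-1, -2)) = Add(9, 2) = 11)
Add(Function('Z')(11), Mul(z, j)) = Add(Mul(Pow(Add(8, 11), -1), Add(-24, Mul(-1, 11))), Mul(11, 45)) = Add(Mul(Pow(19, -1), Add(-24, -11)), 495) = Add(Mul(Rational(1, 19), -35), 495) = Add(Rational(-35, 19), 495) = Rational(9370, 19)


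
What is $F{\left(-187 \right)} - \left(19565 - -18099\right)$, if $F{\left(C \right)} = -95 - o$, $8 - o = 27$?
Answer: $-37740$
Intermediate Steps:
$o = -19$ ($o = 8 - 27 = -19$)
$F{\left(C \right)} = -76$ ($F{\left(C \right)} = -95 - -19 = -95 + 19 = -76$)
$F{\left(-187 \right)} - \left(19565 - -18099\right) = -76 - \left(19565 - -18099\right) = -76 - \left(19565 + 18099\right) = -76 - 37664 = -37740$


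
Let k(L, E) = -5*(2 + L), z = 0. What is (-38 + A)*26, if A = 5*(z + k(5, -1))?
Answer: -5538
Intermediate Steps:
k(L, E) = -10 - 5*L
A = -175 (A = 5*(0 + (-10 - 5*5)) = 5*(0 + (-10 - 25)) = 5*(0 - 35) = 5*(-35) = -175)
(-38 + A)*26 = (-38 - 175)*26 = -213*26 = -5538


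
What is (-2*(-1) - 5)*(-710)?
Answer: 2130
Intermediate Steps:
(-2*(-1) - 5)*(-710) = (2 - 5)*(-710) = -3*(-710) = 2130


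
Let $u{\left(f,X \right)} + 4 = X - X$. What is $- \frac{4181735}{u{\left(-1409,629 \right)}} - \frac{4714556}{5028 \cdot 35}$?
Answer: $\frac{26281530967}{25140} \approx 1.0454 \cdot 10^{6}$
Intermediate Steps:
$u{\left(f,X \right)} = -4$ ($u{\left(f,X \right)} = -4 + \left(X - X\right) = -4 + 0 = -4$)
$- \frac{4181735}{u{\left(-1409,629 \right)}} - \frac{4714556}{5028 \cdot 35} = - \frac{4181735}{-4} - \frac{4714556}{5028 \cdot 35} = \left(-4181735\right) \left(- \frac{1}{4}\right) - \frac{4714556}{175980} = \frac{4181735}{4} - \frac{168377}{6285} = \frac{26281530967}{25140}$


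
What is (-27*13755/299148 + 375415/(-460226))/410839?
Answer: -47204279905/9427090292574812 ≈ -5.0073e-6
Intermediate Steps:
(-27*13755/299148 + 375415/(-460226))/410839 = (-371385*1/299148 + 375415*(-1/460226))*(1/410839) = (-123795/99716 - 375415/460226)*(1/410839) = -47204279905/22945947908*1/410839 = -47204279905/9427090292574812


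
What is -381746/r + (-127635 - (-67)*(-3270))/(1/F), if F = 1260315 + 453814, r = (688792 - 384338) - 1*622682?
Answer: -94566442803321977/159114 ≈ -5.9433e+11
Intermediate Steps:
r = -318228 (r = 304454 - 622682 = -318228)
F = 1714129
-381746/r + (-127635 - (-67)*(-3270))/(1/F) = -381746/(-318228) + (-127635 - (-67)*(-3270))/(1/1714129) = -381746*(-1/318228) + (-127635 - 1*219090)/(1/1714129) = 190873/159114 + (-127635 - 219090)*1714129 = 190873/159114 - 346725*1714129 = 190873/159114 - 594331377525 = -94566442803321977/159114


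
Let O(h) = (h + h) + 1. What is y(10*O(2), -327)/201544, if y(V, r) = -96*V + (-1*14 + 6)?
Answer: -601/25193 ≈ -0.023856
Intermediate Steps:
O(h) = 1 + 2*h (O(h) = 2*h + 1 = 1 + 2*h)
y(V, r) = -8 - 96*V (y(V, r) = -96*V + (-14 + 6) = -96*V - 8 = -8 - 96*V)
y(10*O(2), -327)/201544 = (-8 - 960*(1 + 2*2))/201544 = (-8 - 960*(1 + 4))*(1/201544) = (-8 - 960*5)*(1/201544) = (-8 - 96*50)*(1/201544) = (-8 - 4800)*(1/201544) = -4808*1/201544 = -601/25193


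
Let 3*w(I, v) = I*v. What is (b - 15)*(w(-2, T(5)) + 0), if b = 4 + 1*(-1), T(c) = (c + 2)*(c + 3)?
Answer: 448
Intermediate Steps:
T(c) = (2 + c)*(3 + c)
w(I, v) = I*v/3 (w(I, v) = (I*v)/3 = I*v/3)
b = 3 (b = 4 - 1 = 3)
(b - 15)*(w(-2, T(5)) + 0) = (3 - 15)*((⅓)*(-2)*(6 + 5² + 5*5) + 0) = -12*((⅓)*(-2)*(6 + 25 + 25) + 0) = -12*((⅓)*(-2)*56 + 0) = -12*(-112/3 + 0) = -12*(-112/3) = 448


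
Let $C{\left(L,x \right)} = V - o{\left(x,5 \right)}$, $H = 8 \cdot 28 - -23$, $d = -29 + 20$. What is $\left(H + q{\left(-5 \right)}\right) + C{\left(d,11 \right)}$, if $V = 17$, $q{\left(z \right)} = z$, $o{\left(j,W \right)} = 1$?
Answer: $258$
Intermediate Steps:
$d = -9$
$H = 247$ ($H = 224 + 23 = 247$)
$C{\left(L,x \right)} = 16$ ($C{\left(L,x \right)} = 17 - 1 = 16$)
$\left(H + q{\left(-5 \right)}\right) + C{\left(d,11 \right)} = \left(247 - 5\right) + 16 = 242 + 16 = 258$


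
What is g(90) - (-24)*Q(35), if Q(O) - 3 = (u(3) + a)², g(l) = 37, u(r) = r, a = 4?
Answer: 1285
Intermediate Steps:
Q(O) = 52 (Q(O) = 3 + (3 + 4)² = 3 + 7² = 3 + 49 = 52)
g(90) - (-24)*Q(35) = 37 - (-24)*52 = 37 - 1*(-1248) = 37 + 1248 = 1285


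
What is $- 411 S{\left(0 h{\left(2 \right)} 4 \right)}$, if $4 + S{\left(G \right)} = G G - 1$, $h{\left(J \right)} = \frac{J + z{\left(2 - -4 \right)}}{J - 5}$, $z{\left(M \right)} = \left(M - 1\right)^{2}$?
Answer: $2055$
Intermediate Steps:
$z{\left(M \right)} = \left(-1 + M\right)^{2}$
$h{\left(J \right)} = \frac{25 + J}{-5 + J}$ ($h{\left(J \right)} = \frac{J + \left(-1 + \left(2 - -4\right)\right)^{2}}{J - 5} = \frac{J + \left(-1 + \left(2 + 4\right)\right)^{2}}{-5 + J} = \frac{J + \left(-1 + 6\right)^{2}}{-5 + J} = \frac{J + 5^{2}}{-5 + J} = \frac{J + 25}{-5 + J} = \frac{25 + J}{-5 + J}$)
$S{\left(G \right)} = -5 + G^{2}$ ($S{\left(G \right)} = -4 + \left(G G - 1\right) = -4 + \left(G^{2} - 1\right) = -4 + \left(-1 + G^{2}\right) = -5 + G^{2}$)
$- 411 S{\left(0 h{\left(2 \right)} 4 \right)} = - 411 \left(-5 + \left(0 \frac{25 + 2}{-5 + 2} \cdot 4\right)^{2}\right) = - 411 \left(-5 + \left(0 \frac{1}{-3} \cdot 27 \cdot 4\right)^{2}\right) = - 411 \left(-5 + \left(0 \left(\left(- \frac{1}{3}\right) 27\right) 4\right)^{2}\right) = - 411 \left(-5 + \left(0 \left(-9\right) 4\right)^{2}\right) = - 411 \left(-5 + \left(0 \cdot 4\right)^{2}\right) = - 411 \left(-5 + 0^{2}\right) = - 411 \left(-5 + 0\right) = \left(-411\right) \left(-5\right) = 2055$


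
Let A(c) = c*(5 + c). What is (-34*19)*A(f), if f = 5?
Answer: -32300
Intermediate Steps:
(-34*19)*A(f) = (-34*19)*(5*(5 + 5)) = -3230*10 = -646*50 = -32300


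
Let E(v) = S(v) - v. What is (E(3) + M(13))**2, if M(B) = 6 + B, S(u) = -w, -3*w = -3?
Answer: 225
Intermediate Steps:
w = 1 (w = -1/3*(-3) = 1)
S(u) = -1 (S(u) = -1*1 = -1)
E(v) = -1 - v
(E(3) + M(13))**2 = ((-1 - 1*3) + (6 + 13))**2 = ((-1 - 3) + 19)**2 = (-4 + 19)**2 = 15**2 = 225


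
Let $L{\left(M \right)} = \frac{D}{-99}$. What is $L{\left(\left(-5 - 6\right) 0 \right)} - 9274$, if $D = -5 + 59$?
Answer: $- \frac{102020}{11} \approx -9274.5$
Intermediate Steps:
$D = 54$
$L{\left(M \right)} = - \frac{6}{11}$ ($L{\left(M \right)} = \frac{54}{-99} = 54 \left(- \frac{1}{99}\right) = - \frac{6}{11}$)
$L{\left(\left(-5 - 6\right) 0 \right)} - 9274 = - \frac{6}{11} - 9274 = - \frac{102020}{11}$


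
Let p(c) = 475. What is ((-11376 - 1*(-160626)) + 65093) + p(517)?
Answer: 214818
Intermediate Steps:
((-11376 - 1*(-160626)) + 65093) + p(517) = ((-11376 - 1*(-160626)) + 65093) + 475 = ((-11376 + 160626) + 65093) + 475 = (149250 + 65093) + 475 = 214343 + 475 = 214818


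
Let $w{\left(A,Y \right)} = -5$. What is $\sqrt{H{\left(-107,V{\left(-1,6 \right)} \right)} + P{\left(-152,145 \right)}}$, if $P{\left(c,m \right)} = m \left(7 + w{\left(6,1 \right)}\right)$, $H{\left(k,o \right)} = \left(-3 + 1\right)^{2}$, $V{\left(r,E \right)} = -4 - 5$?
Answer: $7 \sqrt{6} \approx 17.146$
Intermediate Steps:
$V{\left(r,E \right)} = -9$ ($V{\left(r,E \right)} = -4 - 5 = -9$)
$H{\left(k,o \right)} = 4$ ($H{\left(k,o \right)} = \left(-2\right)^{2} = 4$)
$P{\left(c,m \right)} = 2 m$ ($P{\left(c,m \right)} = m \left(7 - 5\right) = m 2 = 2 m$)
$\sqrt{H{\left(-107,V{\left(-1,6 \right)} \right)} + P{\left(-152,145 \right)}} = \sqrt{4 + 2 \cdot 145} = \sqrt{4 + 290} = \sqrt{294} = 7 \sqrt{6}$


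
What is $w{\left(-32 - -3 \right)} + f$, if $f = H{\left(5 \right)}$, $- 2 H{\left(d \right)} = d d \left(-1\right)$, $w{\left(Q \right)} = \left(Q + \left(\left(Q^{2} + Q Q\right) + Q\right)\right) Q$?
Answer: $- \frac{94167}{2} \approx -47084.0$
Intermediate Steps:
$w{\left(Q \right)} = Q \left(2 Q + 2 Q^{2}\right)$ ($w{\left(Q \right)} = \left(Q + \left(\left(Q^{2} + Q^{2}\right) + Q\right)\right) Q = \left(Q + \left(2 Q^{2} + Q\right)\right) Q = \left(Q + \left(Q + 2 Q^{2}\right)\right) Q = \left(2 Q + 2 Q^{2}\right) Q = Q \left(2 Q + 2 Q^{2}\right)$)
$H{\left(d \right)} = \frac{d^{2}}{2}$ ($H{\left(d \right)} = - \frac{d d \left(-1\right)}{2} = - \frac{d^{2} \left(-1\right)}{2} = - \frac{\left(-1\right) d^{2}}{2} = \frac{d^{2}}{2}$)
$f = \frac{25}{2}$ ($f = \frac{5^{2}}{2} = \frac{1}{2} \cdot 25 = \frac{25}{2} \approx 12.5$)
$w{\left(-32 - -3 \right)} + f = 2 \left(-32 - -3\right)^{2} \left(1 - 29\right) + \frac{25}{2} = 2 \left(-32 + 3\right)^{2} \left(1 + \left(-32 + 3\right)\right) + \frac{25}{2} = 2 \left(-29\right)^{2} \left(1 - 29\right) + \frac{25}{2} = 2 \cdot 841 \left(-28\right) + \frac{25}{2} = -47096 + \frac{25}{2} = - \frac{94167}{2}$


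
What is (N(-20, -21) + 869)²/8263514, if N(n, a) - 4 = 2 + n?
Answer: 731025/8263514 ≈ 0.088464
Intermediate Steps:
N(n, a) = 6 + n (N(n, a) = 4 + (2 + n) = 6 + n)
(N(-20, -21) + 869)²/8263514 = ((6 - 20) + 869)²/8263514 = (-14 + 869)²*(1/8263514) = 855²*(1/8263514) = 731025*(1/8263514) = 731025/8263514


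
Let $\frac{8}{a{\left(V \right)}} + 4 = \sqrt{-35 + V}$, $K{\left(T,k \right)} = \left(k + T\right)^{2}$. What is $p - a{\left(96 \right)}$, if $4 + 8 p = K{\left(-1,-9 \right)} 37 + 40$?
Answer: $\frac{20983}{45} - \frac{8 \sqrt{61}}{45} \approx 464.9$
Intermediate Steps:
$K{\left(T,k \right)} = \left(T + k\right)^{2}$
$p = 467$ ($p = - \frac{1}{2} + \frac{\left(-1 - 9\right)^{2} \cdot 37 + 40}{8} = - \frac{1}{2} + \frac{\left(-10\right)^{2} \cdot 37 + 40}{8} = - \frac{1}{2} + \frac{100 \cdot 37 + 40}{8} = - \frac{1}{2} + \frac{3700 + 40}{8} = - \frac{1}{2} + \frac{1}{8} \cdot 3740 = - \frac{1}{2} + \frac{935}{2} = 467$)
$a{\left(V \right)} = \frac{8}{-4 + \sqrt{-35 + V}}$
$p - a{\left(96 \right)} = 467 - \frac{8}{-4 + \sqrt{-35 + 96}} = 467 - \frac{8}{-4 + \sqrt{61}}$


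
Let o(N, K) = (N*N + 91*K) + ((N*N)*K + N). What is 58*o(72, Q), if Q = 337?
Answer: 103409998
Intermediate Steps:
o(N, K) = N + N² + 91*K + K*N² (o(N, K) = (N² + 91*K) + (N²*K + N) = (N² + 91*K) + (K*N² + N) = (N² + 91*K) + (N + K*N²) = N + N² + 91*K + K*N²)
58*o(72, Q) = 58*(72 + 72² + 91*337 + 337*72²) = 58*(72 + 5184 + 30667 + 337*5184) = 58*(72 + 5184 + 30667 + 1747008) = 58*1782931 = 103409998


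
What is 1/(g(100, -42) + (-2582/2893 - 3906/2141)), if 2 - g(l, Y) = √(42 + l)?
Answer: 13751397365211/2714025530458181 - 38364558251569*√142/5428051060916362 ≈ -0.079156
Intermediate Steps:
g(l, Y) = 2 - √(42 + l)
1/(g(100, -42) + (-2582/2893 - 3906/2141)) = 1/((2 - √(42 + 100)) + (-2582/2893 - 3906/2141)) = 1/((2 - √142) + (-2582*1/2893 - 3906*1/2141)) = 1/((2 - √142) + (-2582/2893 - 3906/2141)) = 1/((2 - √142) - 16828120/6193913) = 1/(-4440294/6193913 - √142)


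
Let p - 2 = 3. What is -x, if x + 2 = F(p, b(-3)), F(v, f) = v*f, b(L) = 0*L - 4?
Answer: 22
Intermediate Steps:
b(L) = -4 (b(L) = 0 - 4 = -4)
p = 5 (p = 2 + 3 = 5)
F(v, f) = f*v
x = -22 (x = -2 - 4*5 = -2 - 20 = -22)
-x = -1*(-22) = 22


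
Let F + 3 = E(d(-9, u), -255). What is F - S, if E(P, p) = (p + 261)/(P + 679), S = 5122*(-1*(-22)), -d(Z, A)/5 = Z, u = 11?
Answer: -40792691/362 ≈ -1.1269e+5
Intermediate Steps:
d(Z, A) = -5*Z
S = 112684 (S = 5122*22 = 112684)
E(P, p) = (261 + p)/(679 + P)
F = -1083/362 (F = -3 + (261 - 255)/(679 - 5*(-9)) = -3 + 6/(679 + 45) = -3 + 6/724 = -3 + (1/724)*6 = -3 + 3/362 = -1083/362 ≈ -2.9917)
F - S = -1083/362 - 1*112684 = -1083/362 - 112684 = -40792691/362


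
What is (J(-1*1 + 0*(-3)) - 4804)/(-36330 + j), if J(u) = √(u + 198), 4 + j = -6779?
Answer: 4804/43113 - √197/43113 ≈ 0.11110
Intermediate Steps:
j = -6783 (j = -4 - 6779 = -6783)
J(u) = √(198 + u)
(J(-1*1 + 0*(-3)) - 4804)/(-36330 + j) = (√(198 + (-1*1 + 0*(-3))) - 4804)/(-36330 - 6783) = (√(198 + (-1 + 0)) - 4804)/(-43113) = (√(198 - 1) - 4804)*(-1/43113) = (√197 - 4804)*(-1/43113) = (-4804 + √197)*(-1/43113) = 4804/43113 - √197/43113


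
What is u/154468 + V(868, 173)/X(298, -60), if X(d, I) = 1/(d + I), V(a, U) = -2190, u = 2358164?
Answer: -20127363199/38617 ≈ -5.2120e+5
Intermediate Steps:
X(d, I) = 1/(I + d)
u/154468 + V(868, 173)/X(298, -60) = 2358164/154468 - 2190/(1/(-60 + 298)) = 2358164*(1/154468) - 2190/(1/238) = 589541/38617 - 2190/1/238 = 589541/38617 - 2190*238 = 589541/38617 - 521220 = -20127363199/38617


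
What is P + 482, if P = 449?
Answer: 931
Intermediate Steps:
P + 482 = 449 + 482 = 931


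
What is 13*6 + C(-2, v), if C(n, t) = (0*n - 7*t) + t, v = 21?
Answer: -48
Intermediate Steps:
C(n, t) = -6*t (C(n, t) = (0 - 7*t) + t = -7*t + t = -6*t)
13*6 + C(-2, v) = 13*6 - 6*21 = 78 - 126 = -48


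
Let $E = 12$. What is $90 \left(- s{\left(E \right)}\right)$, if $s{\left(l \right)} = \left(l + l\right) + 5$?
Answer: $-2610$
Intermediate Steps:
$s{\left(l \right)} = 5 + 2 l$ ($s{\left(l \right)} = 2 l + 5 = 5 + 2 l$)
$90 \left(- s{\left(E \right)}\right) = 90 \left(- (5 + 2 \cdot 12)\right) = 90 \left(- (5 + 24)\right) = 90 \left(\left(-1\right) 29\right) = 90 \left(-29\right) = -2610$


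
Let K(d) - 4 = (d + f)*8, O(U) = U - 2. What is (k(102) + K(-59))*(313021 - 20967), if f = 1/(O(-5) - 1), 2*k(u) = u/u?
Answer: -136827299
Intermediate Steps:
O(U) = -2 + U
k(u) = ½ (k(u) = (u/u)/2 = (½)*1 = ½)
f = -⅛ (f = 1/((-2 - 5) - 1) = 1/(-7 - 1) = 1/(-8) = -⅛ ≈ -0.12500)
K(d) = 3 + 8*d (K(d) = 4 + (d - ⅛)*8 = 4 + (-⅛ + d)*8 = 4 + (-1 + 8*d) = 3 + 8*d)
(k(102) + K(-59))*(313021 - 20967) = (½ + (3 + 8*(-59)))*(313021 - 20967) = (½ + (3 - 472))*292054 = (½ - 469)*292054 = -937/2*292054 = -136827299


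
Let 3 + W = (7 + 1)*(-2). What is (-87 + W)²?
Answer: 11236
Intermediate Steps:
W = -19 (W = -3 + (7 + 1)*(-2) = -3 + 8*(-2) = -3 - 16 = -19)
(-87 + W)² = (-87 - 19)² = (-106)² = 11236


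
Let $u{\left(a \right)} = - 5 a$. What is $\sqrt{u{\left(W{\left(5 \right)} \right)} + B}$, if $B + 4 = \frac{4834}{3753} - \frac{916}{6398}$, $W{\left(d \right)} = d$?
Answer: $\frac{i \sqrt{446116559097993}}{4001949} \approx 5.2778 i$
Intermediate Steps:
$B = - \frac{34278296}{12005847}$ ($B = -4 + \left(\frac{4834}{3753} - \frac{916}{6398}\right) = -4 + \left(4834 \cdot \frac{1}{3753} - \frac{458}{3199}\right) = -4 + \left(\frac{4834}{3753} - \frac{458}{3199}\right) = -4 + \frac{13745092}{12005847} = - \frac{34278296}{12005847} \approx -2.8551$)
$\sqrt{u{\left(W{\left(5 \right)} \right)} + B} = \sqrt{\left(-5\right) 5 - \frac{34278296}{12005847}} = \sqrt{-25 - \frac{34278296}{12005847}} = \sqrt{- \frac{334424471}{12005847}} = \frac{i \sqrt{446116559097993}}{4001949}$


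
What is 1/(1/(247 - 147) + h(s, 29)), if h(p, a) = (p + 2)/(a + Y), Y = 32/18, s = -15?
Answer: -27700/11423 ≈ -2.4249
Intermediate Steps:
Y = 16/9 (Y = 32*(1/18) = 16/9 ≈ 1.7778)
h(p, a) = (2 + p)/(16/9 + a) (h(p, a) = (p + 2)/(a + 16/9) = (2 + p)/(16/9 + a))
1/(1/(247 - 147) + h(s, 29)) = 1/(1/(247 - 147) + 9*(2 - 15)/(16 + 9*29)) = 1/(1/100 + 9*(-13)/(16 + 261)) = 1/(1/100 + 9*(-13)/277) = 1/(1/100 + 9*(1/277)*(-13)) = 1/(1/100 - 117/277) = 1/(-11423/27700) = -27700/11423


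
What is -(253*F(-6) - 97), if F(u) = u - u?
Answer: 97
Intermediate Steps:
F(u) = 0
-(253*F(-6) - 97) = -(253*0 - 97) = -(0 - 97) = -1*(-97) = 97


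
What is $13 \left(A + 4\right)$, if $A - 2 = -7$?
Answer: $-13$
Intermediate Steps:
$A = -5$ ($A = 2 - 7 = -5$)
$13 \left(A + 4\right) = 13 \left(-5 + 4\right) = 13 \left(-1\right) = -13$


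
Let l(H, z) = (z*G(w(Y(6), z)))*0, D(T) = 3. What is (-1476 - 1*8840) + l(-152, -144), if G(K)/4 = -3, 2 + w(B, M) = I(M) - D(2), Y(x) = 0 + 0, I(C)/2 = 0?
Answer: -10316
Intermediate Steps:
I(C) = 0 (I(C) = 2*0 = 0)
Y(x) = 0
w(B, M) = -5 (w(B, M) = -2 + (0 - 1*3) = -2 + (0 - 3) = -2 - 3 = -5)
G(K) = -12 (G(K) = 4*(-3) = -12)
l(H, z) = 0 (l(H, z) = (z*(-12))*0 = -12*z*0 = 0)
(-1476 - 1*8840) + l(-152, -144) = (-1476 - 1*8840) + 0 = (-1476 - 8840) + 0 = -10316 + 0 = -10316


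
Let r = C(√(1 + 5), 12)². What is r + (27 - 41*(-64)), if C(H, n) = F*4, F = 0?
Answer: 2651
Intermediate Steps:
C(H, n) = 0 (C(H, n) = 0*4 = 0)
r = 0 (r = 0² = 0)
r + (27 - 41*(-64)) = 0 + (27 - 41*(-64)) = 0 + (27 + 2624) = 0 + 2651 = 2651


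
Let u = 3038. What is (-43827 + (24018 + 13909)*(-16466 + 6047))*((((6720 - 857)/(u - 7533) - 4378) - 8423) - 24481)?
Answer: 13246366957818744/899 ≈ 1.4735e+13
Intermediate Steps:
(-43827 + (24018 + 13909)*(-16466 + 6047))*((((6720 - 857)/(u - 7533) - 4378) - 8423) - 24481) = (-43827 + (24018 + 13909)*(-16466 + 6047))*((((6720 - 857)/(3038 - 7533) - 4378) - 8423) - 24481) = (-43827 + 37927*(-10419))*(((5863/(-4495) - 4378) - 8423) - 24481) = (-43827 - 395161413)*(((5863*(-1/4495) - 4378) - 8423) - 24481) = -395205240*(((-5863/4495 - 4378) - 8423) - 24481) = -395205240*((-19684973/4495 - 8423) - 24481) = -395205240*(-57546358/4495 - 24481) = -395205240*(-167588453/4495) = 13246366957818744/899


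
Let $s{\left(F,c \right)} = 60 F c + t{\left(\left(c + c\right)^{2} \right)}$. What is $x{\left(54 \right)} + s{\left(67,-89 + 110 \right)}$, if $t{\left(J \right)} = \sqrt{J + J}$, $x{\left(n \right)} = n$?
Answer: $84474 + 42 \sqrt{2} \approx 84533.0$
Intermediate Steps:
$t{\left(J \right)} = \sqrt{2} \sqrt{J}$ ($t{\left(J \right)} = \sqrt{2 J} = \sqrt{2} \sqrt{J}$)
$s{\left(F,c \right)} = 2 \sqrt{2} \sqrt{c^{2}} + 60 F c$ ($s{\left(F,c \right)} = 60 F c + \sqrt{2} \sqrt{\left(c + c\right)^{2}} = 60 F c + \sqrt{2} \sqrt{\left(2 c\right)^{2}} = 60 F c + \sqrt{2} \sqrt{4 c^{2}} = 60 F c + \sqrt{2} \cdot 2 \sqrt{c^{2}} = 60 F c + 2 \sqrt{2} \sqrt{c^{2}} = 2 \sqrt{2} \sqrt{c^{2}} + 60 F c$)
$x{\left(54 \right)} + s{\left(67,-89 + 110 \right)} = 54 + \left(2 \sqrt{2} \sqrt{\left(-89 + 110\right)^{2}} + 60 \cdot 67 \left(-89 + 110\right)\right) = 54 + \left(2 \sqrt{2} \sqrt{21^{2}} + 60 \cdot 67 \cdot 21\right) = 54 + \left(2 \sqrt{2} \sqrt{441} + 84420\right) = 54 + \left(2 \sqrt{2} \cdot 21 + 84420\right) = 54 + \left(42 \sqrt{2} + 84420\right) = 54 + \left(84420 + 42 \sqrt{2}\right) = 84474 + 42 \sqrt{2}$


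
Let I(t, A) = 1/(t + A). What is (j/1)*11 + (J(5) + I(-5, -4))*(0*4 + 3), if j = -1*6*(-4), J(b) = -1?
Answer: 782/3 ≈ 260.67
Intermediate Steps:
I(t, A) = 1/(A + t)
j = 24 (j = -6*(-4) = 24)
(j/1)*11 + (J(5) + I(-5, -4))*(0*4 + 3) = (24/1)*11 + (-1 + 1/(-4 - 5))*(0*4 + 3) = (24*1)*11 + (-1 + 1/(-9))*(0 + 3) = 24*11 + (-1 - ⅑)*3 = 264 - 10/9*3 = 264 - 10/3 = 782/3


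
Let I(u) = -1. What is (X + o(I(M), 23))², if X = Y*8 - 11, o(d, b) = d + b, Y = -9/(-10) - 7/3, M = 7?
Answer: 49/225 ≈ 0.21778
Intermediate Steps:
Y = -43/30 (Y = -9*(-⅒) - 7*⅓ = 9/10 - 7/3 = -43/30 ≈ -1.4333)
o(d, b) = b + d
X = -337/15 (X = -43/30*8 - 11 = -172/15 - 11 = -337/15 ≈ -22.467)
(X + o(I(M), 23))² = (-337/15 + (23 - 1))² = (-337/15 + 22)² = (-7/15)² = 49/225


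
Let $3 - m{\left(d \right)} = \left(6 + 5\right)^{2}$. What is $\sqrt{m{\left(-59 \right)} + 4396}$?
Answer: $\sqrt{4278} \approx 65.406$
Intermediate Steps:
$m{\left(d \right)} = -118$ ($m{\left(d \right)} = 3 - \left(6 + 5\right)^{2} = 3 - 11^{2} = 3 - 121 = -118$)
$\sqrt{m{\left(-59 \right)} + 4396} = \sqrt{-118 + 4396} = \sqrt{4278}$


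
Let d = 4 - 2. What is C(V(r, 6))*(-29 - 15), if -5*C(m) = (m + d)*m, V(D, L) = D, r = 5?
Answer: 308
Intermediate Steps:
d = 2
C(m) = -m*(2 + m)/5 (C(m) = -(m + 2)*m/5 = -(2 + m)*m/5 = -m*(2 + m)/5)
C(V(r, 6))*(-29 - 15) = (-⅕*5*(2 + 5))*(-29 - 15) = -⅕*5*7*(-44) = -7*(-44) = 308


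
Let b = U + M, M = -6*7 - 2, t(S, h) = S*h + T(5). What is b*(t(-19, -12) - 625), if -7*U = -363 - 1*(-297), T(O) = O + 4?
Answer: 93896/7 ≈ 13414.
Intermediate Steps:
T(O) = 4 + O
t(S, h) = 9 + S*h (t(S, h) = S*h + (4 + 5) = S*h + 9 = 9 + S*h)
M = -44 (M = -42 - 2 = -44)
U = 66/7 (U = -(-363 - 1*(-297))/7 = -(-363 + 297)/7 = -1/7*(-66) = 66/7 ≈ 9.4286)
b = -242/7 (b = 66/7 - 44 = -242/7 ≈ -34.571)
b*(t(-19, -12) - 625) = -242*((9 - 19*(-12)) - 625)/7 = -242*((9 + 228) - 625)/7 = -242*(237 - 625)/7 = -242/7*(-388) = 93896/7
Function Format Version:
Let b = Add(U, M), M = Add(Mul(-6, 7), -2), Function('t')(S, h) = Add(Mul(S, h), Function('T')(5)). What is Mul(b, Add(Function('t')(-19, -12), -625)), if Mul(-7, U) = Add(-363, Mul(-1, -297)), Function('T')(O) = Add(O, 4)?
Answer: Rational(93896, 7) ≈ 13414.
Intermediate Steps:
Function('T')(O) = Add(4, O)
Function('t')(S, h) = Add(9, Mul(S, h)) (Function('t')(S, h) = Add(Mul(S, h), Add(4, 5)) = Add(Mul(S, h), 9) = Add(9, Mul(S, h)))
M = -44 (M = Add(-42, -2) = -44)
U = Rational(66, 7) (U = Mul(Rational(-1, 7), Add(-363, Mul(-1, -297))) = Mul(Rational(-1, 7), Add(-363, 297)) = Mul(Rational(-1, 7), -66) = Rational(66, 7) ≈ 9.4286)
b = Rational(-242, 7) (b = Add(Rational(66, 7), -44) = Rational(-242, 7) ≈ -34.571)
Mul(b, Add(Function('t')(-19, -12), -625)) = Mul(Rational(-242, 7), Add(Add(9, Mul(-19, -12)), -625)) = Mul(Rational(-242, 7), Add(Add(9, 228), -625)) = Mul(Rational(-242, 7), Add(237, -625)) = Mul(Rational(-242, 7), -388) = Rational(93896, 7)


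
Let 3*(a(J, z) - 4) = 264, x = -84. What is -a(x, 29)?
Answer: -92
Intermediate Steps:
a(J, z) = 92 (a(J, z) = 4 + (⅓)*264 = 4 + 88 = 92)
-a(x, 29) = -1*92 = -92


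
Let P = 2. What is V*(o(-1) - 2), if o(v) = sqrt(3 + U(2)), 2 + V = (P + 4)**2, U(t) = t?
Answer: -68 + 34*sqrt(5) ≈ 8.0263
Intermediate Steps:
V = 34 (V = -2 + (2 + 4)**2 = -2 + 6**2 = -2 + 36 = 34)
o(v) = sqrt(5) (o(v) = sqrt(3 + 2) = sqrt(5))
V*(o(-1) - 2) = 34*(sqrt(5) - 2) = 34*(-2 + sqrt(5)) = -68 + 34*sqrt(5)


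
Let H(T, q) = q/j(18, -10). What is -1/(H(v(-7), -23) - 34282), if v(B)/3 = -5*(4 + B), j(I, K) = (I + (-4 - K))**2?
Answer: 576/19746455 ≈ 2.9170e-5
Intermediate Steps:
j(I, K) = (-4 + I - K)**2
v(B) = -60 - 15*B (v(B) = 3*(-5*(4 + B)) = 3*(-20 - 5*B) = -60 - 15*B)
H(T, q) = q/576 (H(T, q) = q/((4 - 10 - 1*18)**2) = q/((4 - 10 - 18)**2) = q/((-24)**2) = q/576)
-1/(H(v(-7), -23) - 34282) = -1/((1/576)*(-23) - 34282) = -1/(-23/576 - 34282) = -1/(-19746455/576) = -1*(-576/19746455) = 576/19746455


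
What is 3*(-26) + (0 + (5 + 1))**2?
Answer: -42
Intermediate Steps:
3*(-26) + (0 + (5 + 1))**2 = -78 + (0 + 6)**2 = -78 + 6**2 = -78 + 36 = -42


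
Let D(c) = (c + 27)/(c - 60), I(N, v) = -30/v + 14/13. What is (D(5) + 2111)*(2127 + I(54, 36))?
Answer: 1283960835/286 ≈ 4.4894e+6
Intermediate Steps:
I(N, v) = 14/13 - 30/v (I(N, v) = -30/v + 14*(1/13) = -30/v + 14/13 = 14/13 - 30/v)
D(c) = (27 + c)/(-60 + c)
(D(5) + 2111)*(2127 + I(54, 36)) = ((27 + 5)/(-60 + 5) + 2111)*(2127 + (14/13 - 30/36)) = (32/(-55) + 2111)*(2127 + (14/13 - 30*1/36)) = (-1/55*32 + 2111)*(2127 + (14/13 - 5/6)) = (-32/55 + 2111)*(2127 + 19/78) = (116073/55)*(165925/78) = 1283960835/286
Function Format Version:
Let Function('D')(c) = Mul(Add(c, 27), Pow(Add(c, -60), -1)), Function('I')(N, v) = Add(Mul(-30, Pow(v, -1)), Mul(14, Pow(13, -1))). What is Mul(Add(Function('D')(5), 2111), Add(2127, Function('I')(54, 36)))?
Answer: Rational(1283960835, 286) ≈ 4.4894e+6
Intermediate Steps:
Function('I')(N, v) = Add(Rational(14, 13), Mul(-30, Pow(v, -1))) (Function('I')(N, v) = Add(Mul(-30, Pow(v, -1)), Mul(14, Rational(1, 13))) = Add(Mul(-30, Pow(v, -1)), Rational(14, 13)) = Add(Rational(14, 13), Mul(-30, Pow(v, -1))))
Function('D')(c) = Mul(Pow(Add(-60, c), -1), Add(27, c)) (Function('D')(c) = Mul(Add(27, c), Pow(Add(-60, c), -1)) = Mul(Pow(Add(-60, c), -1), Add(27, c)))
Mul(Add(Function('D')(5), 2111), Add(2127, Function('I')(54, 36))) = Mul(Add(Mul(Pow(Add(-60, 5), -1), Add(27, 5)), 2111), Add(2127, Add(Rational(14, 13), Mul(-30, Pow(36, -1))))) = Mul(Add(Mul(Pow(-55, -1), 32), 2111), Add(2127, Add(Rational(14, 13), Mul(-30, Rational(1, 36))))) = Mul(Add(Mul(Rational(-1, 55), 32), 2111), Add(2127, Add(Rational(14, 13), Rational(-5, 6)))) = Mul(Add(Rational(-32, 55), 2111), Add(2127, Rational(19, 78))) = Mul(Rational(116073, 55), Rational(165925, 78)) = Rational(1283960835, 286)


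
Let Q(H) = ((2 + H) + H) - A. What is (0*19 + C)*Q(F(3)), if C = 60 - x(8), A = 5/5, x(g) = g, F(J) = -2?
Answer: -156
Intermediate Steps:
A = 1 (A = 5*(⅕) = 1)
Q(H) = 1 + 2*H (Q(H) = ((2 + H) + H) - 1*1 = (2 + 2*H) - 1 = 1 + 2*H)
C = 52 (C = 60 - 1*8 = 60 - 8 = 52)
(0*19 + C)*Q(F(3)) = (0*19 + 52)*(1 + 2*(-2)) = (0 + 52)*(1 - 4) = 52*(-3) = -156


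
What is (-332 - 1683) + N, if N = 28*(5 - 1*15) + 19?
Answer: -2276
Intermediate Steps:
N = -261 (N = 28*(5 - 15) + 19 = 28*(-10) + 19 = -280 + 19 = -261)
(-332 - 1683) + N = (-332 - 1683) - 261 = -2015 - 261 = -2276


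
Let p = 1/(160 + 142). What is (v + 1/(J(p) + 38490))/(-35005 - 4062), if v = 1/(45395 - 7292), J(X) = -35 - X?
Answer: -23120515/17287371085402509 ≈ -1.3374e-9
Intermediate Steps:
p = 1/302 ≈ 0.0033113
v = 1/38103 ≈ 2.6245e-5
(v + 1/(J(p) + 38490))/(-35005 - 4062) = (1/38103 + 1/((-35 - 1*1/302) + 38490))/(-35005 - 4062) = (1/38103 + 1/((-35 - 1/302) + 38490))/(-39067) = (1/38103 + 1/(-10571/302 + 38490))*(-1/39067) = (1/38103 + 1/(11613409/302))*(-1/39067) = (1/38103 + 302/11613409)*(-1/39067) = (23120515/442505723127)*(-1/39067) = -23120515/17287371085402509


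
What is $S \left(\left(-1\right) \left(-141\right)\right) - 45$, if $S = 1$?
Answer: $96$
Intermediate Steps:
$S \left(\left(-1\right) \left(-141\right)\right) - 45 = 1 \left(\left(-1\right) \left(-141\right)\right) - 45 = 1 \cdot 141 - 45 = 141 - 45 = 96$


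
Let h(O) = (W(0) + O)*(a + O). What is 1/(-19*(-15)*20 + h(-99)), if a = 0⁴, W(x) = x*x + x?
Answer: 1/15501 ≈ 6.4512e-5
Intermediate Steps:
W(x) = x + x² (W(x) = x² + x = x + x²)
a = 0
h(O) = O² (h(O) = (0*(1 + 0) + O)*(0 + O) = (0*1 + O)*O = (0 + O)*O = O*O = O²)
1/(-19*(-15)*20 + h(-99)) = 1/(-19*(-15)*20 + (-99)²) = 1/(285*20 + 9801) = 1/(5700 + 9801) = 1/15501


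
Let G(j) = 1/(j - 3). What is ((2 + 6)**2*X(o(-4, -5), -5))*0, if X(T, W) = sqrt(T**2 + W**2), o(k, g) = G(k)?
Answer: 0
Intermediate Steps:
G(j) = 1/(-3 + j)
o(k, g) = 1/(-3 + k)
((2 + 6)**2*X(o(-4, -5), -5))*0 = ((2 + 6)**2*sqrt((1/(-3 - 4))**2 + (-5)**2))*0 = (8**2*sqrt((1/(-7))**2 + 25))*0 = (64*sqrt((-1/7)**2 + 25))*0 = (64*sqrt(1/49 + 25))*0 = (64*sqrt(1226/49))*0 = (64*(sqrt(1226)/7))*0 = (64*sqrt(1226)/7)*0 = 0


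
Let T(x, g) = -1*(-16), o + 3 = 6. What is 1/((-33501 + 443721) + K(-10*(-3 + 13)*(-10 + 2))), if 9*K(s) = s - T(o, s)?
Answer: 9/3692764 ≈ 2.4372e-6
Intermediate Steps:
o = 3 (o = -3 + 6 = 3)
T(x, g) = 16
K(s) = -16/9 + s/9 (K(s) = (s - 1*16)/9 = (s - 16)/9 = (-16 + s)/9 = -16/9 + s/9)
1/((-33501 + 443721) + K(-10*(-3 + 13)*(-10 + 2))) = 1/((-33501 + 443721) + (-16/9 + (-10*(-3 + 13)*(-10 + 2))/9)) = 1/(410220 + (-16/9 + (-100*(-8))/9)) = 1/(410220 + (-16/9 + (-10*(-80))/9)) = 1/(410220 + (-16/9 + (⅑)*800)) = 1/(410220 + (-16/9 + 800/9)) = 1/(410220 + 784/9) = 1/(3692764/9) = 9/3692764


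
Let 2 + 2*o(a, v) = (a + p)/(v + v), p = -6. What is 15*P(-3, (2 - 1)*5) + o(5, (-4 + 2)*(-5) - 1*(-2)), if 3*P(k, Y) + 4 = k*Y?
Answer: -4609/48 ≈ -96.021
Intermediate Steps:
o(a, v) = -1 + (-6 + a)/(4*v) (o(a, v) = -1 + ((a - 6)/(v + v))/2 = -1 + ((-6 + a)/((2*v)))/2 = -1 + ((-6 + a)*(1/(2*v)))/2 = -1 + ((-6 + a)/(2*v))/2 = -1 + (-6 + a)/(4*v))
P(k, Y) = -4/3 + Y*k/3 (P(k, Y) = -4/3 + (k*Y)/3 = -4/3 + (Y*k)/3 = -4/3 + Y*k/3)
15*P(-3, (2 - 1)*5) + o(5, (-4 + 2)*(-5) - 1*(-2)) = 15*(-4/3 + (⅓)*((2 - 1)*5)*(-3)) + (-6 + 5 - 4*((-4 + 2)*(-5) - 1*(-2)))/(4*((-4 + 2)*(-5) - 1*(-2))) = 15*(-4/3 + (⅓)*(1*5)*(-3)) + (-6 + 5 - 4*(-2*(-5) + 2))/(4*(-2*(-5) + 2)) = 15*(-4/3 + (⅓)*5*(-3)) + (-6 + 5 - 4*(10 + 2))/(4*(10 + 2)) = 15*(-4/3 - 5) + (¼)*(-6 + 5 - 4*12)/12 = 15*(-19/3) + (¼)*(1/12)*(-6 + 5 - 48) = -95 + (¼)*(1/12)*(-49) = -95 - 49/48 = -4609/48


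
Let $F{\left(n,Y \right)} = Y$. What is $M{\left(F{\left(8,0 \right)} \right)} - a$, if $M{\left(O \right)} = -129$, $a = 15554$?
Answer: $-15683$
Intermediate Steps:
$M{\left(F{\left(8,0 \right)} \right)} - a = -129 - 15554 = -15683$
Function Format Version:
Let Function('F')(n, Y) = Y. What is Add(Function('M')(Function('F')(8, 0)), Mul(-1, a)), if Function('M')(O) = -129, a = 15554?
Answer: -15683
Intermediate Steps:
Add(Function('M')(Function('F')(8, 0)), Mul(-1, a)) = Add(-129, Mul(-1, 15554)) = Add(-129, -15554) = -15683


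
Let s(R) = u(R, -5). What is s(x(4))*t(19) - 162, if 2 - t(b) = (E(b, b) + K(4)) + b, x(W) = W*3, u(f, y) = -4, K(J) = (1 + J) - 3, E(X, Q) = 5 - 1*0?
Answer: -66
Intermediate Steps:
E(X, Q) = 5 (E(X, Q) = 5 + 0 = 5)
K(J) = -2 + J
x(W) = 3*W
t(b) = -5 - b (t(b) = 2 - ((5 + (-2 + 4)) + b) = 2 - ((5 + 2) + b) = 2 - (7 + b) = 2 + (-7 - b) = -5 - b)
s(R) = -4
s(x(4))*t(19) - 162 = -4*(-5 - 1*19) - 162 = -4*(-5 - 19) - 162 = -4*(-24) - 162 = 96 - 162 = -66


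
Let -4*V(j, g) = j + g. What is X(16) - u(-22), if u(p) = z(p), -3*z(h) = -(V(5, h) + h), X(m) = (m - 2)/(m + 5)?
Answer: 79/12 ≈ 6.5833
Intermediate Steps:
V(j, g) = -g/4 - j/4 (V(j, g) = -(j + g)/4 = -(g + j)/4 = -g/4 - j/4)
X(m) = (-2 + m)/(5 + m)
z(h) = -5/12 + h/4 (z(h) = -(-1)*((-h/4 - ¼*5) + h)/3 = -(-1)*((-h/4 - 5/4) + h)/3 = -(-1)*((-5/4 - h/4) + h)/3 = -(-1)*(-5/4 + 3*h/4)/3 = -(5/4 - 3*h/4)/3 = -5/12 + h/4)
u(p) = -5/12 + p/4
X(16) - u(-22) = (-2 + 16)/(5 + 16) - (-5/12 + (¼)*(-22)) = 14/21 - (-5/12 - 11/2) = (1/21)*14 - 1*(-71/12) = ⅔ + 71/12 = 79/12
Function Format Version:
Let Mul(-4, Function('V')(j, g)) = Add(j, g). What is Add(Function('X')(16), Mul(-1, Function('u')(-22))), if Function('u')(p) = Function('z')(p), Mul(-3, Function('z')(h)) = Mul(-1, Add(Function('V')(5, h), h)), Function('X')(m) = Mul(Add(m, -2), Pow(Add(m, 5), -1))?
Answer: Rational(79, 12) ≈ 6.5833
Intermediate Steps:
Function('V')(j, g) = Add(Mul(Rational(-1, 4), g), Mul(Rational(-1, 4), j)) (Function('V')(j, g) = Mul(Rational(-1, 4), Add(j, g)) = Mul(Rational(-1, 4), Add(g, j)) = Add(Mul(Rational(-1, 4), g), Mul(Rational(-1, 4), j)))
Function('X')(m) = Mul(Pow(Add(5, m), -1), Add(-2, m)) (Function('X')(m) = Mul(Add(-2, m), Pow(Add(5, m), -1)) = Mul(Pow(Add(5, m), -1), Add(-2, m)))
Function('z')(h) = Add(Rational(-5, 12), Mul(Rational(1, 4), h)) (Function('z')(h) = Mul(Rational(-1, 3), Mul(-1, Add(Add(Mul(Rational(-1, 4), h), Mul(Rational(-1, 4), 5)), h))) = Mul(Rational(-1, 3), Mul(-1, Add(Add(Mul(Rational(-1, 4), h), Rational(-5, 4)), h))) = Mul(Rational(-1, 3), Mul(-1, Add(Add(Rational(-5, 4), Mul(Rational(-1, 4), h)), h))) = Mul(Rational(-1, 3), Mul(-1, Add(Rational(-5, 4), Mul(Rational(3, 4), h)))) = Mul(Rational(-1, 3), Add(Rational(5, 4), Mul(Rational(-3, 4), h))) = Add(Rational(-5, 12), Mul(Rational(1, 4), h)))
Function('u')(p) = Add(Rational(-5, 12), Mul(Rational(1, 4), p))
Add(Function('X')(16), Mul(-1, Function('u')(-22))) = Add(Mul(Pow(Add(5, 16), -1), Add(-2, 16)), Mul(-1, Add(Rational(-5, 12), Mul(Rational(1, 4), -22)))) = Add(Mul(Pow(21, -1), 14), Mul(-1, Add(Rational(-5, 12), Rational(-11, 2)))) = Add(Mul(Rational(1, 21), 14), Mul(-1, Rational(-71, 12))) = Add(Rational(2, 3), Rational(71, 12)) = Rational(79, 12)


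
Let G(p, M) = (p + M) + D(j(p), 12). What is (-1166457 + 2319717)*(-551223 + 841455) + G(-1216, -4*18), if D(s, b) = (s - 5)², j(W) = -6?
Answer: 334712955153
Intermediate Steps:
D(s, b) = (-5 + s)²
G(p, M) = 121 + M + p (G(p, M) = (p + M) + (-5 - 6)² = (M + p) + (-11)² = (M + p) + 121 = 121 + M + p)
(-1166457 + 2319717)*(-551223 + 841455) + G(-1216, -4*18) = (-1166457 + 2319717)*(-551223 + 841455) + (121 - 4*18 - 1216) = 1153260*290232 + (121 - 72 - 1216) = 334712956320 - 1167 = 334712955153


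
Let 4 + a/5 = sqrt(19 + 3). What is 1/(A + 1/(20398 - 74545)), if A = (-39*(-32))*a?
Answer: 73180164374787/684966335338172159 + 18295041080160*sqrt(22)/684966335338172159 ≈ 0.00023212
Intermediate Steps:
a = -20 + 5*sqrt(22) (a = -20 + 5*sqrt(19 + 3) = -20 + 5*sqrt(22) ≈ 3.4521)
A = -24960 + 6240*sqrt(22) (A = (-39*(-32))*(-20 + 5*sqrt(22)) = 1248*(-20 + 5*sqrt(22)) = -24960 + 6240*sqrt(22) ≈ 4308.2)
1/(A + 1/(20398 - 74545)) = 1/((-24960 + 6240*sqrt(22)) + 1/(20398 - 74545)) = 1/((-24960 + 6240*sqrt(22)) + 1/(-54147)) = 1/((-24960 + 6240*sqrt(22)) - 1/54147) = 1/(-1351509121/54147 + 6240*sqrt(22))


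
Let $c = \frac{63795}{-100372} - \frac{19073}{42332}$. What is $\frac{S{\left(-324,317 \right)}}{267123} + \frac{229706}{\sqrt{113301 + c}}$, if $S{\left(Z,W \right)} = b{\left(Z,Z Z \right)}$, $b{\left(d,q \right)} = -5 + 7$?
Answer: $\frac{2}{267123} + \frac{229706 \sqrt{31960409594460862380038}}{60175673273201} \approx 682.43$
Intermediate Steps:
$b{\left(d,q \right)} = 2$
$S{\left(Z,W \right)} = 2$
$c = - \frac{576870637}{531118438}$ ($c = 63795 \left(- \frac{1}{100372}\right) - \frac{19073}{42332} = - \frac{63795}{100372} - \frac{19073}{42332} = - \frac{576870637}{531118438} \approx -1.0861$)
$\frac{S{\left(-324,317 \right)}}{267123} + \frac{229706}{\sqrt{113301 + c}} = \frac{2}{267123} + \frac{229706}{\sqrt{113301 - \frac{576870637}{531118438}}} = 2 \cdot \frac{1}{267123} + \frac{229706}{\sqrt{\frac{60175673273201}{531118438}}} = \frac{2}{267123} + \frac{229706}{\frac{1}{531118438} \sqrt{31960409594460862380038}} = \frac{2}{267123} + 229706 \frac{\sqrt{31960409594460862380038}}{60175673273201} = \frac{2}{267123} + \frac{229706 \sqrt{31960409594460862380038}}{60175673273201}$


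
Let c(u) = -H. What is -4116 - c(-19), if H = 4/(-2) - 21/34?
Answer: -140033/34 ≈ -4118.6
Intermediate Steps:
H = -89/34 (H = 4*(-½) - 21*1/34 = -2 - 21/34 = -89/34 ≈ -2.6176)
c(u) = 89/34 (c(u) = -1*(-89/34) = 89/34)
-4116 - c(-19) = -4116 - 1*89/34 = -4116 - 89/34 = -140033/34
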